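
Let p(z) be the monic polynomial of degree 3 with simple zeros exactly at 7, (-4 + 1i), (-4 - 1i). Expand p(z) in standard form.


The polynomial is p(z) = ∏_{α ∈ S} (z − α), where S = {7, (-4 + 1i), (-4 - 1i)}.
Expanding the product yields: p(z) = z^3 + z^2 -39·z -119.
Note conjugate pairs combine to real quadratics: (z − (-4+1i))(z − (-4−1i)) = z² + 8z + 17.
The resulting polynomial has degree 3 and real coefficients as required.

p(z) = z^3 + z^2 -39·z -119.


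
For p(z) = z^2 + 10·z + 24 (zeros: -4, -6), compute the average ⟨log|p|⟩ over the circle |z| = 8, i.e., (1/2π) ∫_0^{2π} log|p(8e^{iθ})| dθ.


Zeros: -6, -4; r = 8.
Inside |z| < r: -6, -4. Outside (|z| ≥ r): ∅.
p(0) = 24, so log|p(0)| = log(24) = 3.1781.
Apply Jensen: I(r) = log|p(0)| + Σ_k log(r/|z_k|), summed over zeros inside |z| < r.
  log(r/|z_k|) for z_k = -4: log(8/4) = 0.6931
  log(r/|z_k|) for z_k = -6: log(8/6) = 0.2877
Sum over inside zeros: 0.9808.
I(r) = log|p(0)| + (inside sum) = 3.1781 + 0.9808 = 4.1589.
Closed form (all zeros inside, monic): I(r) = n·log(r) = 2·log(8) = 4.1589. ✓

I(r) ≈ 4.1589.


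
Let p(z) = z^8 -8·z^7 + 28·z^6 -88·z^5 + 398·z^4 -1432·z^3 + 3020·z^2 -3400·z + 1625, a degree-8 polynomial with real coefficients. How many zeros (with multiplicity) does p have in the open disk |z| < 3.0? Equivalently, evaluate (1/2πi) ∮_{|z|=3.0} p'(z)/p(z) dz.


The zeros of p are: (2 + 1i), (2 - 1i), (2 + 1i), (2 - 1i), (2 + 1i), (2 - 1i), (-2 + 3i), (-2 - 3i).
Their magnitudes are: 2.236, 2.236, 2.236, 2.236, 2.236, 2.236, 3.606, 3.606.
Zeros with |z| < R = 3.0: (2 + 1i), (2 - 1i), (2 + 1i), (2 - 1i), (2 + 1i), (2 - 1i).
Count = 6.
By the argument principle, (1/2πi) ∮_{|z|=R} p'(z)/p(z) dz equals exactly this count.

Number of zeros inside |z| < 3.0: 6.


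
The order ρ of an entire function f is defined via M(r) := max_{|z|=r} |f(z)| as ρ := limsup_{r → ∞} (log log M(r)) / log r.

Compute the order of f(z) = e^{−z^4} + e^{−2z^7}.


Each summand is entire of order 4 and 7 respectively (as in the single-exponential case). The order of a sum is at most the max of the orders, so ρ ≤ 7. For the lower bound: on |z|=r choose arg z so that -2z^7 is real positive; then |e^{-2z^7}| = e^{2r^7} while |e^{-1z^4}| ≤ e^{1r^4} = o(e^{2r^7}). So |f| ≥ e^{2r^7}(1 − o(1)) and ρ ≥ 7. Hence ρ = max(4, 7) = 7.
Therefore ρ = 7.

Order ρ = 7.


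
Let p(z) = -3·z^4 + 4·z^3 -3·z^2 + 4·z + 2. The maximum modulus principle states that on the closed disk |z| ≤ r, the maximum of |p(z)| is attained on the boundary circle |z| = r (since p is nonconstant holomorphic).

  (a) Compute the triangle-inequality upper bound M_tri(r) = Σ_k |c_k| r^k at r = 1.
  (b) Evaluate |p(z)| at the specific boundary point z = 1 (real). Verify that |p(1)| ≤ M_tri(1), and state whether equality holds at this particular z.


Coefficients: c_0 = 2, c_1 = 4, c_2 = -3, c_3 = 4, c_4 = -3. Radius r = 1.
Part (a). Triangle bound: M_tri(r) = Σ_k |c_k| r^k
  = |2|·1^0 + |4|·1^1 + |-3|·1^2 + |4|·1^3 + |-3|·1^4
  = 2 + 4 + 3 + 4 + 3 = 16.
This bounds M(r) := max_{|z|=r} |p(z)| from above; equality holds iff all terms c_k z^k can be made to align in phase at a single z on |z|=r.
Part (b). At z = 1 (real, on the circle |z| = r):
  p(1) = (2)·1^0 + (4)·1^1 + (-3)·1^2 + (4)·1^3 + (-3)·1^4 = 4.
  |p(1)| = 4.
Check: |p(1)| = 4 ≤ 16 = M_tri(1). ✓ Equality does not hold at z = 1 (the coefficients have mixed signs, so the terms do not all align in phase there).

M_tri(1) = 16; |p(1)| = 4; equality at z=1: no.


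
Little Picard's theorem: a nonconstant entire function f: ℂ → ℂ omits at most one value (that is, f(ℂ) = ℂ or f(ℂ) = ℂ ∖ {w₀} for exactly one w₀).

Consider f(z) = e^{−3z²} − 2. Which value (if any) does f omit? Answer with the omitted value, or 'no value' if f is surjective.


Little Picard bounds the complement of f(ℂ) to at most one point.
The exponent g(z) = −3z² is a nonconstant polynomial, hence surjective onto ℂ. So e^{g(z)} takes every value in {e^w : w ∈ ℂ} = ℂ ∖ {0}. Adding -2 shifts the range to ℂ ∖ {-2}. f omits exactly -2.

Omitted value: -2.


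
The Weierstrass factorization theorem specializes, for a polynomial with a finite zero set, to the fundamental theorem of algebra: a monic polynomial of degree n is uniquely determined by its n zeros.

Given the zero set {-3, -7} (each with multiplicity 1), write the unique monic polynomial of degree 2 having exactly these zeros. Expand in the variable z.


The polynomial is p(z) = ∏_{α ∈ S} (z − α), where S = {-3, -7}.
Expanding the product yields: p(z) = z^2 + 10·z + 21.
The resulting polynomial has degree 2 and real coefficients as required.

p(z) = z^2 + 10·z + 21.


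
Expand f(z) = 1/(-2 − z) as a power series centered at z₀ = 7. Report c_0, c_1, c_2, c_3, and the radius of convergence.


Let w = z − z₀, so z = z₀ + w.
Then -2 − z = -2 − (z₀ + w) = (-2 − z₀) − w = -9 − w.
f(z) = 1/(-9 − w) = (1/(-9)) · 1/(1 − w/(-9)) = Σ_{n≥0} w^n / (-9)^(n+1).
So c_n = 1/(-9)^(n+1):
  c_0 = 1/(-9)^1 = -1/9.
  c_1 = 1/(-9)^2 = 1/81.
  c_2 = 1/(-9)^3 = -1/729.
  c_3 = 1/(-9)^4 = 1/6561.
The series is valid for |w/d| < 1, i.e. |z − z₀| < |d|.
Radius of convergence: R = |-2 − z₀| = |-9| = 9 (distance from z₀ to the singularity z = -2).

c_0 = -1/9, c_1 = 1/81, c_2 = -1/729, c_3 = 1/6561; R = 9.


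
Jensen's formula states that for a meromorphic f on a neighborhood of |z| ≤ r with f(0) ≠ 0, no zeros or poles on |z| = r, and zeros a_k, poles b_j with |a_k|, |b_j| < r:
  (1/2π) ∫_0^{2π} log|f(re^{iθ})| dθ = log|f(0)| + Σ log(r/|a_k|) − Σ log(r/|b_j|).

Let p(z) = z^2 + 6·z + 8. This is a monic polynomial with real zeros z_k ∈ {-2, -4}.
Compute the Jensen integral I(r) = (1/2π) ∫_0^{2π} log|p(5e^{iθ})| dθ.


Zeros: -4, -2; r = 5.
Inside |z| < r: -4, -2. Outside (|z| ≥ r): ∅.
p(0) = 8, so log|p(0)| = log(8) = 2.0794.
Apply Jensen: I(r) = log|p(0)| + Σ_k log(r/|z_k|), summed over zeros inside |z| < r.
  log(r/|z_k|) for z_k = -2: log(5/2) = 0.9163
  log(r/|z_k|) for z_k = -4: log(5/4) = 0.2231
Sum over inside zeros: 1.1394.
I(r) = log|p(0)| + (inside sum) = 2.0794 + 1.1394 = 3.2189.
Closed form (all zeros inside, monic): I(r) = n·log(r) = 2·log(5) = 3.2189. ✓

I(r) ≈ 3.2189.


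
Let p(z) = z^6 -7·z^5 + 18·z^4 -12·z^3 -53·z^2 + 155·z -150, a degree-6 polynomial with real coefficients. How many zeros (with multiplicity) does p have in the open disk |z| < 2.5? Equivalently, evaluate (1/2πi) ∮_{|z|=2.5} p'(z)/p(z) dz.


The zeros of p are: -2, (1 + 2i), (1 - 2i), (2 + 1i), (2 - 1i), 3.
Their magnitudes are: 2, 2.236, 2.236, 2.236, 2.236, 3.
Zeros with |z| < R = 2.5: -2, (1 + 2i), (1 - 2i), (2 + 1i), (2 - 1i).
Count = 5.
By the argument principle, (1/2πi) ∮_{|z|=R} p'(z)/p(z) dz equals exactly this count.

Number of zeros inside |z| < 2.5: 5.


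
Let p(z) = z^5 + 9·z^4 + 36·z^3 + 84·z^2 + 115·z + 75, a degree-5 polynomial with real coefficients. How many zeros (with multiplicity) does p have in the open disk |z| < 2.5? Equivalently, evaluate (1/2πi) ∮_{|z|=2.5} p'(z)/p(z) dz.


The zeros of p are: -3, (-1 + 2i), (-1 - 2i), (-2 + 1i), (-2 - 1i).
Their magnitudes are: 3, 2.236, 2.236, 2.236, 2.236.
Zeros with |z| < R = 2.5: (-1 + 2i), (-1 - 2i), (-2 + 1i), (-2 - 1i).
Count = 4.
By the argument principle, (1/2πi) ∮_{|z|=R} p'(z)/p(z) dz equals exactly this count.

Number of zeros inside |z| < 2.5: 4.


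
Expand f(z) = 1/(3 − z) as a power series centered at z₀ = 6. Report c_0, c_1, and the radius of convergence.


Let w = z − z₀, so z = z₀ + w.
Then 3 − z = 3 − (z₀ + w) = (3 − z₀) − w = -3 − w.
f(z) = 1/(-3 − w) = (1/(-3)) · 1/(1 − w/(-3)) = Σ_{n≥0} w^n / (-3)^(n+1).
So c_n = 1/(-3)^(n+1):
  c_0 = 1/(-3)^1 = -1/3.
  c_1 = 1/(-3)^2 = 1/9.
The series is valid for |w/d| < 1, i.e. |z − z₀| < |d|.
Radius of convergence: R = |3 − z₀| = |-3| = 3 (distance from z₀ to the singularity z = 3).

c_0 = -1/3, c_1 = 1/9; R = 3.


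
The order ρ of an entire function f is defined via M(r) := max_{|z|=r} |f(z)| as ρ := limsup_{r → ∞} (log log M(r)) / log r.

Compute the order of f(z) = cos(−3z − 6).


cos(w) is a linear combination of e^{iw} and e^{−iw} (or e^w, e^{−w} in the hyperbolic case), so |cos(w)| ≤ e^{|w|}. With w = −3z − 6, |w| ≤ 3|z| + 6 = 3r + 6 on |z| = r, giving M(r) ≤ e^{3r + 6}, so ρ ≤ 1. On a suitable ray (z = it for sin/cos; z = t for sinh/cosh, t real → ∞), |cos(−3z − 6)| grows like e^{3|t|}/2, so ρ ≥ 1. Hence ρ = 1.
Therefore ρ = 1.

Order ρ = 1.


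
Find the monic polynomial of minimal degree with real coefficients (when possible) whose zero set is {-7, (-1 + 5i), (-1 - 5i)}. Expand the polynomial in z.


The polynomial is p(z) = ∏_{α ∈ S} (z − α), where S = {-7, (-1 + 5i), (-1 - 5i)}.
Expanding the product yields: p(z) = z^3 + 9·z^2 + 40·z + 182.
Note conjugate pairs combine to real quadratics: (z − (-1+5i))(z − (-1−5i)) = z² + 2z + 26.
The resulting polynomial has degree 3 and real coefficients as required.

p(z) = z^3 + 9·z^2 + 40·z + 182.


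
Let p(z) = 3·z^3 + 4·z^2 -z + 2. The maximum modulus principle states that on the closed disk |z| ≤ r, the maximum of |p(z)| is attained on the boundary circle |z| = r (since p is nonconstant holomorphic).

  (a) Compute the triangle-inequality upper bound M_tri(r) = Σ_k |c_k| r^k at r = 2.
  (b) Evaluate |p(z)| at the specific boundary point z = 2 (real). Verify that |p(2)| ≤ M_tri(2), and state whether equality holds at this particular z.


Coefficients: c_0 = 2, c_1 = -1, c_2 = 4, c_3 = 3. Radius r = 2.
Part (a). Triangle bound: M_tri(r) = Σ_k |c_k| r^k
  = |2|·2^0 + |-1|·2^1 + |4|·2^2 + |3|·2^3
  = 2 + 2 + 16 + 24 = 44.
This bounds M(r) := max_{|z|=r} |p(z)| from above; equality holds iff all terms c_k z^k can be made to align in phase at a single z on |z|=r.
Part (b). At z = 2 (real, on the circle |z| = r):
  p(2) = (2)·2^0 + (-1)·2^1 + (4)·2^2 + (3)·2^3 = 40.
  |p(2)| = 40.
Check: |p(2)| = 40 ≤ 44 = M_tri(2). ✓ Equality does not hold at z = 2 (the coefficients have mixed signs, so the terms do not all align in phase there).

M_tri(2) = 44; |p(2)| = 40; equality at z=2: no.


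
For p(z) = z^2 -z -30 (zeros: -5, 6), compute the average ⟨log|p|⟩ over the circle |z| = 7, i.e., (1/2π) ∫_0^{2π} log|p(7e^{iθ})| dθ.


Zeros: -5, 6; r = 7.
Inside |z| < r: -5, 6. Outside (|z| ≥ r): ∅.
p(0) = -30, so log|p(0)| = log(30) = 3.4012.
Apply Jensen: I(r) = log|p(0)| + Σ_k log(r/|z_k|), summed over zeros inside |z| < r.
  log(r/|z_k|) for z_k = -5: log(7/5) = 0.3365
  log(r/|z_k|) for z_k = 6: log(7/6) = 0.1542
Sum over inside zeros: 0.4906.
I(r) = log|p(0)| + (inside sum) = 3.4012 + 0.4906 = 3.8918.
Closed form (all zeros inside, monic): I(r) = n·log(r) = 2·log(7) = 3.8918. ✓

I(r) ≈ 3.8918.


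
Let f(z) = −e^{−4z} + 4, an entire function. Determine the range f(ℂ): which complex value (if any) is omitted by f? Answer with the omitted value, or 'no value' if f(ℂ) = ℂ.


Little Picard bounds the complement of f(ℂ) to at most one point.
e^{−4z} is never zero on ℂ, so -1·e^{−4z} takes every value in ℂ ∖ {0}. Adding 4 shifts the range to ℂ ∖ {4}. Thus f omits exactly the value 4.

Omitted value: 4.


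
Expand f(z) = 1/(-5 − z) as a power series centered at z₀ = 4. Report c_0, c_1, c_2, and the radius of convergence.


Let w = z − z₀, so z = z₀ + w.
Then -5 − z = -5 − (z₀ + w) = (-5 − z₀) − w = -9 − w.
f(z) = 1/(-9 − w) = (1/(-9)) · 1/(1 − w/(-9)) = Σ_{n≥0} w^n / (-9)^(n+1).
So c_n = 1/(-9)^(n+1):
  c_0 = 1/(-9)^1 = -1/9.
  c_1 = 1/(-9)^2 = 1/81.
  c_2 = 1/(-9)^3 = -1/729.
The series is valid for |w/d| < 1, i.e. |z − z₀| < |d|.
Radius of convergence: R = |-5 − z₀| = |-9| = 9 (distance from z₀ to the singularity z = -5).

c_0 = -1/9, c_1 = 1/81, c_2 = -1/729; R = 9.


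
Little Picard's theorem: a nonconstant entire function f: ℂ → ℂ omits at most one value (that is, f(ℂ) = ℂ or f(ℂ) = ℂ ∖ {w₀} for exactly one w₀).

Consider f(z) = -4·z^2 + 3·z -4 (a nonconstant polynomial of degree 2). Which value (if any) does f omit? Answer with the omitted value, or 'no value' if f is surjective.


Little Picard bounds the complement of f(ℂ) to at most one point.
For every w ∈ ℂ, the equation p(z) − w = 0 is a nonconstant polynomial in z and hence has at least one root by the fundamental theorem of algebra. So p is surjective onto ℂ, omitting no value.

Omitted value: no value.


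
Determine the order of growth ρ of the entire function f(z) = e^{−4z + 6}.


|e^{−4z + 6}| = e^{Re(-4·z) + 6} ≤ e^{4|z|^1 + 6} = e^{4r^1 + 6} on |z| = r, so ρ ≤ 1. Choosing z on |z|=r so that -4·z is real positive (always possible by picking arg z appropriately) gives |f(z)| = e^{4r^1 + 6}, matching the bound. The additive constant 6 does not affect log log M(r) ~ 1·log r. Hence ρ = 1.
Therefore ρ = 1.

Order ρ = 1.


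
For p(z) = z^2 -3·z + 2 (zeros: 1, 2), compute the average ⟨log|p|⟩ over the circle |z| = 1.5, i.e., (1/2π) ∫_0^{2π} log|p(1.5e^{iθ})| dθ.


Zeros: 1, 2; r = 1.5.
Inside |z| < r: 1. Outside (|z| ≥ r): 2.
p(0) = 2, so log|p(0)| = log(2) = 0.6931.
Apply Jensen: I(r) = log|p(0)| + Σ_k log(r/|z_k|), summed over zeros inside |z| < r.
  log(r/|z_k|) for z_k = 1: log(1.5/1) = 0.4055
  Outside zeros (2) contribute nothing to the Jensen sum.
Sum over inside zeros: 0.4055.
I(r) = log|p(0)| + (inside sum) = 0.6931 + 0.4055 = 1.0986.
Note: since some zeros are outside |z| ≤ r, the simplified n·log(r) form does NOT apply — only the inside zeros contribute.

I(r) ≈ 1.0986.


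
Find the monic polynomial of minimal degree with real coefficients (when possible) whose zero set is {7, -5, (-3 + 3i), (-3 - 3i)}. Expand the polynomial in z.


The polynomial is p(z) = ∏_{α ∈ S} (z − α), where S = {7, -5, (-3 + 3i), (-3 - 3i)}.
Expanding the product yields: p(z) = z^4 + 4·z^3 -29·z^2 -246·z -630.
Note conjugate pairs combine to real quadratics: (z − (-3+3i))(z − (-3−3i)) = z² + 6z + 18.
The resulting polynomial has degree 4 and real coefficients as required.

p(z) = z^4 + 4·z^3 -29·z^2 -246·z -630.


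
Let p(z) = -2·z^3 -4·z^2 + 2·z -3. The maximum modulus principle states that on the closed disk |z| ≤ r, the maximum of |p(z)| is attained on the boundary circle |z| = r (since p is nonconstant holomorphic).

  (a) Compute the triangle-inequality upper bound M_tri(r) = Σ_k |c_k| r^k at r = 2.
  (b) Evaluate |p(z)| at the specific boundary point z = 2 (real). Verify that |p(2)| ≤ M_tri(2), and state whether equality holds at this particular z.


Coefficients: c_0 = -3, c_1 = 2, c_2 = -4, c_3 = -2. Radius r = 2.
Part (a). Triangle bound: M_tri(r) = Σ_k |c_k| r^k
  = |-3|·2^0 + |2|·2^1 + |-4|·2^2 + |-2|·2^3
  = 3 + 4 + 16 + 16 = 39.
This bounds M(r) := max_{|z|=r} |p(z)| from above; equality holds iff all terms c_k z^k can be made to align in phase at a single z on |z|=r.
Part (b). At z = 2 (real, on the circle |z| = r):
  p(2) = (-3)·2^0 + (2)·2^1 + (-4)·2^2 + (-2)·2^3 = -31.
  |p(2)| = 31.
Check: |p(2)| = 31 ≤ 39 = M_tri(2). ✓ Equality does not hold at z = 2 (the coefficients have mixed signs, so the terms do not all align in phase there).

M_tri(2) = 39; |p(2)| = 31; equality at z=2: no.


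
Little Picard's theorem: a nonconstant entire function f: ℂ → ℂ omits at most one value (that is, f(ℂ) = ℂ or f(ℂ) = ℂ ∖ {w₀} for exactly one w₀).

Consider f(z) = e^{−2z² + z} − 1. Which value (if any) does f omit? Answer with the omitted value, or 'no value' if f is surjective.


Little Picard bounds the complement of f(ℂ) to at most one point.
The exponent g(z) = −2z² + z is a nonconstant polynomial, hence surjective onto ℂ. So e^{g(z)} takes every value in {e^w : w ∈ ℂ} = ℂ ∖ {0}. Adding -1 shifts the range to ℂ ∖ {-1}. f omits exactly -1.

Omitted value: -1.


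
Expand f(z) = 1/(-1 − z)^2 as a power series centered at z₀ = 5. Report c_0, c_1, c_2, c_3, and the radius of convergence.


Let w = z − z₀, so z = z₀ + w.
Then -1 − z = -1 − (z₀ + w) = (-1 − z₀) − w = -6 − w.
f(z) = 1/(-6 − w)^2 = (1/(-6)^2) · (1 − w/(-6))^{−2}.
By the binomial series (1−u)^{−2} = Σ_{n≥0} C(n+1, 1) u^n for |u|<1, with u = w/(-6):
  c_n = C(n+1, 1) / (-6)^(n+2).
  c_0 = 1/(-6)^2 = 1/36.
  c_1 = 2/(-6)^3 = -1/108.
  c_2 = 3/(-6)^4 = 1/432.
  c_3 = 4/(-6)^5 = -1/1944.
The series is valid for |w/d| < 1, i.e. |z − z₀| < |d|.
Radius of convergence: R = |-1 − z₀| = |-6| = 6 (distance from z₀ to the singularity z = -1).

c_0 = 1/36, c_1 = -1/108, c_2 = 1/432, c_3 = -1/1944; R = 6.


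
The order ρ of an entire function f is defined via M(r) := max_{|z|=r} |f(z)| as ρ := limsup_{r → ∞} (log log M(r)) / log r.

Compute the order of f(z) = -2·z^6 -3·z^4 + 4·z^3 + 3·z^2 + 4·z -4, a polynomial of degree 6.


|f(z)| ≤ Σ|c_k|·r^k = O(r^6) as r → ∞. Polynomial growth is O(e^{r^ε}) for every ε > 0 (since r^6/e^{r^ε} → 0), so ρ ≤ ε for all ε > 0, i.e. ρ = 0. Every nonconstant polynomial has order 0.
Therefore ρ = 0.

Order ρ = 0.


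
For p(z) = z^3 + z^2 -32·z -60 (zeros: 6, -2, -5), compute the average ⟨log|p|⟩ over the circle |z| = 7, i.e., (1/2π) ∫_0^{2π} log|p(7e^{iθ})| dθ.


Zeros: -5, -2, 6; r = 7.
Inside |z| < r: -5, -2, 6. Outside (|z| ≥ r): ∅.
p(0) = -60, so log|p(0)| = log(60) = 4.0943.
Apply Jensen: I(r) = log|p(0)| + Σ_k log(r/|z_k|), summed over zeros inside |z| < r.
  log(r/|z_k|) for z_k = 6: log(7/6) = 0.1542
  log(r/|z_k|) for z_k = -2: log(7/2) = 1.2528
  log(r/|z_k|) for z_k = -5: log(7/5) = 0.3365
Sum over inside zeros: 1.7434.
I(r) = log|p(0)| + (inside sum) = 4.0943 + 1.7434 = 5.8377.
Closed form (all zeros inside, monic): I(r) = n·log(r) = 3·log(7) = 5.8377. ✓

I(r) ≈ 5.8377.


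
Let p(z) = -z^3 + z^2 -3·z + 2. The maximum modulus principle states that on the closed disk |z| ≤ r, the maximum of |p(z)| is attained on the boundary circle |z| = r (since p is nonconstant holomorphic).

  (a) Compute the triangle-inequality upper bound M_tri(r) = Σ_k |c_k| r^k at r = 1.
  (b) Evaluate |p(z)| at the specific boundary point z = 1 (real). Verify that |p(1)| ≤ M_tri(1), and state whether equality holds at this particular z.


Coefficients: c_0 = 2, c_1 = -3, c_2 = 1, c_3 = -1. Radius r = 1.
Part (a). Triangle bound: M_tri(r) = Σ_k |c_k| r^k
  = |2|·1^0 + |-3|·1^1 + |1|·1^2 + |-1|·1^3
  = 2 + 3 + 1 + 1 = 7.
This bounds M(r) := max_{|z|=r} |p(z)| from above; equality holds iff all terms c_k z^k can be made to align in phase at a single z on |z|=r.
Part (b). At z = 1 (real, on the circle |z| = r):
  p(1) = (2)·1^0 + (-3)·1^1 + (1)·1^2 + (-1)·1^3 = -1.
  |p(1)| = 1.
Check: |p(1)| = 1 ≤ 7 = M_tri(1). ✓ Equality does not hold at z = 1 (the coefficients have mixed signs, so the terms do not all align in phase there).

M_tri(1) = 7; |p(1)| = 1; equality at z=1: no.


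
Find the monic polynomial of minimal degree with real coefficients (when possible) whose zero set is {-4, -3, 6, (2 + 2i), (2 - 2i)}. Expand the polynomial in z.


The polynomial is p(z) = ∏_{α ∈ S} (z − α), where S = {-4, -3, 6, (2 + 2i), (2 - 2i)}.
Expanding the product yields: p(z) = z^5 -3·z^4 -26·z^3 + 56·z^2 + 48·z -576.
Note conjugate pairs combine to real quadratics: (z − (2+2i))(z − (2−2i)) = z² − 4z + 8.
The resulting polynomial has degree 5 and real coefficients as required.

p(z) = z^5 -3·z^4 -26·z^3 + 56·z^2 + 48·z -576.


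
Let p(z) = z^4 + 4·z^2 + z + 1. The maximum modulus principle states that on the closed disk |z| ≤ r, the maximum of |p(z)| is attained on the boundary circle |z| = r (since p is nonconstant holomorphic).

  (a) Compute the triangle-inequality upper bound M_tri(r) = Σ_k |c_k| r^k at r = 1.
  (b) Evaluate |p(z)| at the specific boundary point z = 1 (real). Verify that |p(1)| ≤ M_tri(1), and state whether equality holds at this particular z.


Coefficients: c_0 = 1, c_1 = 1, c_2 = 4, c_3 = 0, c_4 = 1. Radius r = 1.
Part (a). Triangle bound: M_tri(r) = Σ_k |c_k| r^k
  = |1|·1^0 + |1|·1^1 + |4|·1^2 + |0|·1^3 + |1|·1^4
  = 1 + 1 + 4 + 0 + 1 = 7.
This bounds M(r) := max_{|z|=r} |p(z)| from above; equality holds iff all terms c_k z^k can be made to align in phase at a single z on |z|=r.
Part (b). At z = 1 (real, on the circle |z| = r):
  p(1) = (1)·1^0 + (1)·1^1 + (4)·1^2 + (0)·1^3 + (1)·1^4 = 7.
  |p(1)| = 7.
Since all nonzero coefficients share the same sign, |p(1)| = 7 = M_tri(1); the triangle bound is attained at z = 1, so in fact M(r) = 7.

M_tri(1) = 7; |p(1)| = 7; equality at z=1: yes.


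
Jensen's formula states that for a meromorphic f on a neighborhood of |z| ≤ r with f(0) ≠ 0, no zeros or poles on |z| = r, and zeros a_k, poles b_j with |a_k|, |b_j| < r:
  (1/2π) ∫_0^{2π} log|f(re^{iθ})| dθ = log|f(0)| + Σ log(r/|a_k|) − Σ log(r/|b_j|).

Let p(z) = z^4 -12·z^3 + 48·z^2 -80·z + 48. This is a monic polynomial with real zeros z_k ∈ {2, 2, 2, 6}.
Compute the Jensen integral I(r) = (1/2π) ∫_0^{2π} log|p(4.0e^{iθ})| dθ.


Zeros: 2, 2, 2, 6; r = 4.0.
Inside |z| < r: 2, 2, 2. Outside (|z| ≥ r): 6.
p(0) = 48, so log|p(0)| = log(48) = 3.8712.
Apply Jensen: I(r) = log|p(0)| + Σ_k log(r/|z_k|), summed over zeros inside |z| < r.
  log(r/|z_k|) for z_k = 2: log(4.0/2) = 0.6931
  log(r/|z_k|) for z_k = 2: log(4.0/2) = 0.6931
  log(r/|z_k|) for z_k = 2: log(4.0/2) = 0.6931
  Outside zeros (6) contribute nothing to the Jensen sum.
Sum over inside zeros: 2.0794.
I(r) = log|p(0)| + (inside sum) = 3.8712 + 2.0794 = 5.9506.
Note: since some zeros are outside |z| ≤ r, the simplified n·log(r) form does NOT apply — only the inside zeros contribute.

I(r) ≈ 5.9506.


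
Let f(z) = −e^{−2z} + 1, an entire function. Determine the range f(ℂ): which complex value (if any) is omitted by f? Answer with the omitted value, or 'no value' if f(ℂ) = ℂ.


Little Picard bounds the complement of f(ℂ) to at most one point.
e^{−2z} is never zero on ℂ, so -1·e^{−2z} takes every value in ℂ ∖ {0}. Adding 1 shifts the range to ℂ ∖ {1}. Thus f omits exactly the value 1.

Omitted value: 1.


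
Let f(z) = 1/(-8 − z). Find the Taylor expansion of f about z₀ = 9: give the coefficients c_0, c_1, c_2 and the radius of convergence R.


Let w = z − z₀, so z = z₀ + w.
Then -8 − z = -8 − (z₀ + w) = (-8 − z₀) − w = -17 − w.
f(z) = 1/(-17 − w) = (1/(-17)) · 1/(1 − w/(-17)) = Σ_{n≥0} w^n / (-17)^(n+1).
So c_n = 1/(-17)^(n+1):
  c_0 = 1/(-17)^1 = -1/17.
  c_1 = 1/(-17)^2 = 1/289.
  c_2 = 1/(-17)^3 = -1/4913.
The series is valid for |w/d| < 1, i.e. |z − z₀| < |d|.
Radius of convergence: R = |-8 − z₀| = |-17| = 17 (distance from z₀ to the singularity z = -8).

c_0 = -1/17, c_1 = 1/289, c_2 = -1/4913; R = 17.


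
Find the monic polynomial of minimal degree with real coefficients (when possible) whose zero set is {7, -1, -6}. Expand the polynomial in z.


The polynomial is p(z) = ∏_{α ∈ S} (z − α), where S = {7, -1, -6}.
Expanding the product yields: p(z) = z^3 -43·z -42.
The resulting polynomial has degree 3 and real coefficients as required.

p(z) = z^3 -43·z -42.


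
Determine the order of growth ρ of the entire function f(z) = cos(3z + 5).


cos(w) is a linear combination of e^{iw} and e^{−iw} (or e^w, e^{−w} in the hyperbolic case), so |cos(w)| ≤ e^{|w|}. With w = 3z + 5, |w| ≤ 3|z| + 5 = 3r + 5 on |z| = r, giving M(r) ≤ e^{3r + 5}, so ρ ≤ 1. On a suitable ray (z = it for sin/cos; z = t for sinh/cosh, t real → ∞), |cos(3z + 5)| grows like e^{3|t|}/2, so ρ ≥ 1. Hence ρ = 1.
Therefore ρ = 1.

Order ρ = 1.


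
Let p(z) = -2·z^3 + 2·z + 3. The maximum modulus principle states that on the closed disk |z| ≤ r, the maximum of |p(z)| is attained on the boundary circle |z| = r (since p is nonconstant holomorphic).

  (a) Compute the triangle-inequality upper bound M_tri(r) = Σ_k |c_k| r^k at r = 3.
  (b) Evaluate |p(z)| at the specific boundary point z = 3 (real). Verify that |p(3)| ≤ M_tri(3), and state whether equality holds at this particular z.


Coefficients: c_0 = 3, c_1 = 2, c_2 = 0, c_3 = -2. Radius r = 3.
Part (a). Triangle bound: M_tri(r) = Σ_k |c_k| r^k
  = |3|·3^0 + |2|·3^1 + |0|·3^2 + |-2|·3^3
  = 3 + 6 + 0 + 54 = 63.
This bounds M(r) := max_{|z|=r} |p(z)| from above; equality holds iff all terms c_k z^k can be made to align in phase at a single z on |z|=r.
Part (b). At z = 3 (real, on the circle |z| = r):
  p(3) = (3)·3^0 + (2)·3^1 + (0)·3^2 + (-2)·3^3 = -45.
  |p(3)| = 45.
Check: |p(3)| = 45 ≤ 63 = M_tri(3). ✓ Equality does not hold at z = 3 (the coefficients have mixed signs, so the terms do not all align in phase there).

M_tri(3) = 63; |p(3)| = 45; equality at z=3: no.


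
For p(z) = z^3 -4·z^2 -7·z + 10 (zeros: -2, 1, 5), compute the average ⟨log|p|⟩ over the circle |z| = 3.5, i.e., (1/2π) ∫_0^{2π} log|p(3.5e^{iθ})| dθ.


Zeros: -2, 1, 5; r = 3.5.
Inside |z| < r: -2, 1. Outside (|z| ≥ r): 5.
p(0) = 10, so log|p(0)| = log(10) = 2.3026.
Apply Jensen: I(r) = log|p(0)| + Σ_k log(r/|z_k|), summed over zeros inside |z| < r.
  log(r/|z_k|) for z_k = -2: log(3.5/2) = 0.5596
  log(r/|z_k|) for z_k = 1: log(3.5/1) = 1.2528
  Outside zeros (5) contribute nothing to the Jensen sum.
Sum over inside zeros: 1.8124.
I(r) = log|p(0)| + (inside sum) = 2.3026 + 1.8124 = 4.1150.
Note: since some zeros are outside |z| ≤ r, the simplified n·log(r) form does NOT apply — only the inside zeros contribute.

I(r) ≈ 4.1150.


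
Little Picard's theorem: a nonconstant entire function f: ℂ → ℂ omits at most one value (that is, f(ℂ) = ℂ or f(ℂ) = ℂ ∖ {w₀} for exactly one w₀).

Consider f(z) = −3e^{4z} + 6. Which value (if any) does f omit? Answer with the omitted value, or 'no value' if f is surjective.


Little Picard bounds the complement of f(ℂ) to at most one point.
e^{4z} is never zero on ℂ, so -3·e^{4z} takes every value in ℂ ∖ {0}. Adding 6 shifts the range to ℂ ∖ {6}. Thus f omits exactly the value 6.

Omitted value: 6.


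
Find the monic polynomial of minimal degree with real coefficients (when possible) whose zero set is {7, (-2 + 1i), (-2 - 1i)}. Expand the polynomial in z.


The polynomial is p(z) = ∏_{α ∈ S} (z − α), where S = {7, (-2 + 1i), (-2 - 1i)}.
Expanding the product yields: p(z) = z^3 -3·z^2 -23·z -35.
Note conjugate pairs combine to real quadratics: (z − (-2+1i))(z − (-2−1i)) = z² + 4z + 5.
The resulting polynomial has degree 3 and real coefficients as required.

p(z) = z^3 -3·z^2 -23·z -35.


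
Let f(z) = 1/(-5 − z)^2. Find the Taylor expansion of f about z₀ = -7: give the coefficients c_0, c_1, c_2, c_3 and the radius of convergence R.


Let w = z − z₀, so z = z₀ + w.
Then -5 − z = -5 − (z₀ + w) = (-5 − z₀) − w = 2 − w.
f(z) = 1/(2 − w)^2 = (1/(2)^2) · (1 − w/(2))^{−2}.
By the binomial series (1−u)^{−2} = Σ_{n≥0} C(n+1, 1) u^n for |u|<1, with u = w/(2):
  c_n = C(n+1, 1) / (2)^(n+2).
  c_0 = 1/(2)^2 = 1/4.
  c_1 = 2/(2)^3 = 1/4.
  c_2 = 3/(2)^4 = 3/16.
  c_3 = 4/(2)^5 = 1/8.
The series is valid for |w/d| < 1, i.e. |z − z₀| < |d|.
Radius of convergence: R = |-5 − z₀| = |2| = 2 (distance from z₀ to the singularity z = -5).

c_0 = 1/4, c_1 = 1/4, c_2 = 3/16, c_3 = 1/8; R = 2.


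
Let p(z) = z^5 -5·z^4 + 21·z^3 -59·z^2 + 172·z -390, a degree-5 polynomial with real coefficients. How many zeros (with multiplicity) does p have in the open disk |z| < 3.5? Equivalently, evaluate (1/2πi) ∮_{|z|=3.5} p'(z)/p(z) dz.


The zeros of p are: 3, (-1 + 3i), (-1 - 3i), (2 + 3i), (2 - 3i).
Their magnitudes are: 3, 3.162, 3.162, 3.606, 3.606.
Zeros with |z| < R = 3.5: 3, (-1 + 3i), (-1 - 3i).
Count = 3.
By the argument principle, (1/2πi) ∮_{|z|=R} p'(z)/p(z) dz equals exactly this count.

Number of zeros inside |z| < 3.5: 3.


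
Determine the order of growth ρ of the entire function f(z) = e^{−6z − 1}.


|e^{−6z − 1}| = e^{Re(-6·z) + -1} ≤ e^{6|z|^1 + -1} = e^{6r^1 + -1} on |z| = r, so ρ ≤ 1. Choosing z on |z|=r so that -6·z is real positive (always possible by picking arg z appropriately) gives |f(z)| = e^{6r^1 + -1}, matching the bound. The additive constant -1 does not affect log log M(r) ~ 1·log r. Hence ρ = 1.
Therefore ρ = 1.

Order ρ = 1.


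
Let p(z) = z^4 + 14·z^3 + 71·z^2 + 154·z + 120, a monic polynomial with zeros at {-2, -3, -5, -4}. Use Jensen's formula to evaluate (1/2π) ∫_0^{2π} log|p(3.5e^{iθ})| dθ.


Zeros: -5, -4, -3, -2; r = 3.5.
Inside |z| < r: -3, -2. Outside (|z| ≥ r): -5, -4.
p(0) = 120, so log|p(0)| = log(120) = 4.7875.
Apply Jensen: I(r) = log|p(0)| + Σ_k log(r/|z_k|), summed over zeros inside |z| < r.
  log(r/|z_k|) for z_k = -2: log(3.5/2) = 0.5596
  log(r/|z_k|) for z_k = -3: log(3.5/3) = 0.1542
  Outside zeros (-5, -4) contribute nothing to the Jensen sum.
Sum over inside zeros: 0.7138.
I(r) = log|p(0)| + (inside sum) = 4.7875 + 0.7138 = 5.5013.
Note: since some zeros are outside |z| ≤ r, the simplified n·log(r) form does NOT apply — only the inside zeros contribute.

I(r) ≈ 5.5013.


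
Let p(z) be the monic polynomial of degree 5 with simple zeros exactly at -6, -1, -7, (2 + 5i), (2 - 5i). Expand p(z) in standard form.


The polynomial is p(z) = ∏_{α ∈ S} (z − α), where S = {-6, -1, -7, (2 + 5i), (2 - 5i)}.
Expanding the product yields: p(z) = z^5 + 10·z^4 + 28·z^3 + 228·z^2 + 1427·z + 1218.
Note conjugate pairs combine to real quadratics: (z − (2+5i))(z − (2−5i)) = z² − 4z + 29.
The resulting polynomial has degree 5 and real coefficients as required.

p(z) = z^5 + 10·z^4 + 28·z^3 + 228·z^2 + 1427·z + 1218.


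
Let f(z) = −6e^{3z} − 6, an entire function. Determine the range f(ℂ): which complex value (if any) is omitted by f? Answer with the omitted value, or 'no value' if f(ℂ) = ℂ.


Little Picard bounds the complement of f(ℂ) to at most one point.
e^{3z} is never zero on ℂ, so -6·e^{3z} takes every value in ℂ ∖ {0}. Adding -6 shifts the range to ℂ ∖ {-6}. Thus f omits exactly the value -6.

Omitted value: -6.


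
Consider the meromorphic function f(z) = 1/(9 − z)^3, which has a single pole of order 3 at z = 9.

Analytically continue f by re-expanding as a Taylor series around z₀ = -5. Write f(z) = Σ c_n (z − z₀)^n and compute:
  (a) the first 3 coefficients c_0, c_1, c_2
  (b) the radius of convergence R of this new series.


Let w = z − z₀, so z = z₀ + w.
Then 9 − z = 9 − (z₀ + w) = (9 − z₀) − w = 14 − w.
f(z) = 1/(14 − w)^3 = (1/(14)^3) · (1 − w/(14))^{−3}.
By the binomial series (1−u)^{−3} = Σ_{n≥0} C(n+2, 2) u^n for |u|<1, with u = w/(14):
  c_n = C(n+2, 2) / (14)^(n+3).
  c_0 = 1/(14)^3 = 1/2744.
  c_1 = 3/(14)^4 = 3/38416.
  c_2 = 6/(14)^5 = 3/268912.
The series is valid for |w/d| < 1, i.e. |z − z₀| < |d|.
Radius of convergence: R = |9 − z₀| = |14| = 14 (distance from z₀ to the singularity z = 9).

c_0 = 1/2744, c_1 = 3/38416, c_2 = 3/268912; R = 14.


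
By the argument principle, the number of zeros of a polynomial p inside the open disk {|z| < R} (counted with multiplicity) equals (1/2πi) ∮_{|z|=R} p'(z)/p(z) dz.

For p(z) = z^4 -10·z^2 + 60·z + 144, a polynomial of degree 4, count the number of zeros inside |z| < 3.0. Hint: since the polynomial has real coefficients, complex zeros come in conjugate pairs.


The zeros of p are: -2, -4, (3 + 3i), (3 - 3i).
Their magnitudes are: 2, 4, 4.243, 4.243.
Zeros with |z| < R = 3.0: -2.
Count = 1.
By the argument principle, (1/2πi) ∮_{|z|=R} p'(z)/p(z) dz equals exactly this count.

Number of zeros inside |z| < 3.0: 1.


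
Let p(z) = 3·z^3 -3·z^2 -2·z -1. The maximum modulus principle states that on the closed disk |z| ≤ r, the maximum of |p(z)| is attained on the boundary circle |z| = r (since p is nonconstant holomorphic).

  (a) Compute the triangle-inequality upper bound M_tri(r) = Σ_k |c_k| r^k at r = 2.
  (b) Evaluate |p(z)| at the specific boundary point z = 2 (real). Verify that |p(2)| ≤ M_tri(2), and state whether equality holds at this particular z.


Coefficients: c_0 = -1, c_1 = -2, c_2 = -3, c_3 = 3. Radius r = 2.
Part (a). Triangle bound: M_tri(r) = Σ_k |c_k| r^k
  = |-1|·2^0 + |-2|·2^1 + |-3|·2^2 + |3|·2^3
  = 1 + 4 + 12 + 24 = 41.
This bounds M(r) := max_{|z|=r} |p(z)| from above; equality holds iff all terms c_k z^k can be made to align in phase at a single z on |z|=r.
Part (b). At z = 2 (real, on the circle |z| = r):
  p(2) = (-1)·2^0 + (-2)·2^1 + (-3)·2^2 + (3)·2^3 = 7.
  |p(2)| = 7.
Check: |p(2)| = 7 ≤ 41 = M_tri(2). ✓ Equality does not hold at z = 2 (the coefficients have mixed signs, so the terms do not all align in phase there).

M_tri(2) = 41; |p(2)| = 7; equality at z=2: no.


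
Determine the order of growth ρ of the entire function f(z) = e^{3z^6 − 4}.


|e^{3z^6 − 4}| = e^{Re(3·z^6) + -4} ≤ e^{3|z|^6 + -4} = e^{3r^6 + -4} on |z| = r, so ρ ≤ 6. Choosing z on |z|=r so that 3·z^6 is real positive (always possible by picking arg z appropriately) gives |f(z)| = e^{3r^6 + -4}, matching the bound. The additive constant -4 does not affect log log M(r) ~ 6·log r. Hence ρ = 6.
Therefore ρ = 6.

Order ρ = 6.


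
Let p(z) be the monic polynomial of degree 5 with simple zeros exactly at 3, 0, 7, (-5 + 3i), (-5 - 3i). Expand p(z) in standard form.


The polynomial is p(z) = ∏_{α ∈ S} (z − α), where S = {3, 0, 7, (-5 + 3i), (-5 - 3i)}.
Expanding the product yields: p(z) = z^5 -45·z^3 -130·z^2 + 714·z.
Note conjugate pairs combine to real quadratics: (z − (-5+3i))(z − (-5−3i)) = z² + 10z + 34.
The resulting polynomial has degree 5 and real coefficients as required.

p(z) = z^5 -45·z^3 -130·z^2 + 714·z.


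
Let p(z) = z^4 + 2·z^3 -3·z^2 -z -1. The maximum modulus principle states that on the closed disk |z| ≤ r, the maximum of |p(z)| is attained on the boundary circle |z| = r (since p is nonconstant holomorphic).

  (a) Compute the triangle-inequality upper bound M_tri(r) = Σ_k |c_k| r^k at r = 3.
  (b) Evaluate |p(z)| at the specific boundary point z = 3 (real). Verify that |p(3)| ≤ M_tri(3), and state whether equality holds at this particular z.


Coefficients: c_0 = -1, c_1 = -1, c_2 = -3, c_3 = 2, c_4 = 1. Radius r = 3.
Part (a). Triangle bound: M_tri(r) = Σ_k |c_k| r^k
  = |-1|·3^0 + |-1|·3^1 + |-3|·3^2 + |2|·3^3 + |1|·3^4
  = 1 + 3 + 27 + 54 + 81 = 166.
This bounds M(r) := max_{|z|=r} |p(z)| from above; equality holds iff all terms c_k z^k can be made to align in phase at a single z on |z|=r.
Part (b). At z = 3 (real, on the circle |z| = r):
  p(3) = (-1)·3^0 + (-1)·3^1 + (-3)·3^2 + (2)·3^3 + (1)·3^4 = 104.
  |p(3)| = 104.
Check: |p(3)| = 104 ≤ 166 = M_tri(3). ✓ Equality does not hold at z = 3 (the coefficients have mixed signs, so the terms do not all align in phase there).

M_tri(3) = 166; |p(3)| = 104; equality at z=3: no.


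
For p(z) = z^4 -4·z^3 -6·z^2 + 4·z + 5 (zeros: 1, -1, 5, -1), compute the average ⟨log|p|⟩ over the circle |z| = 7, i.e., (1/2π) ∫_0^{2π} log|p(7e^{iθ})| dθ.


Zeros: -1, -1, 1, 5; r = 7.
Inside |z| < r: -1, -1, 1, 5. Outside (|z| ≥ r): ∅.
p(0) = 5, so log|p(0)| = log(5) = 1.6094.
Apply Jensen: I(r) = log|p(0)| + Σ_k log(r/|z_k|), summed over zeros inside |z| < r.
  log(r/|z_k|) for z_k = 1: log(7/1) = 1.9459
  log(r/|z_k|) for z_k = -1: log(7/1) = 1.9459
  log(r/|z_k|) for z_k = 5: log(7/5) = 0.3365
  log(r/|z_k|) for z_k = -1: log(7/1) = 1.9459
Sum over inside zeros: 6.1742.
I(r) = log|p(0)| + (inside sum) = 1.6094 + 6.1742 = 7.7836.
Closed form (all zeros inside, monic): I(r) = n·log(r) = 4·log(7) = 7.7836. ✓

I(r) ≈ 7.7836.


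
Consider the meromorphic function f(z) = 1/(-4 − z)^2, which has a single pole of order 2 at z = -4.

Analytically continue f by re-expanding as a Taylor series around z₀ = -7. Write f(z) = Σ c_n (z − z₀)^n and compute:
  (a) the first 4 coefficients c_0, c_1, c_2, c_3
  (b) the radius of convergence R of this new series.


Let w = z − z₀, so z = z₀ + w.
Then -4 − z = -4 − (z₀ + w) = (-4 − z₀) − w = 3 − w.
f(z) = 1/(3 − w)^2 = (1/(3)^2) · (1 − w/(3))^{−2}.
By the binomial series (1−u)^{−2} = Σ_{n≥0} C(n+1, 1) u^n for |u|<1, with u = w/(3):
  c_n = C(n+1, 1) / (3)^(n+2).
  c_0 = 1/(3)^2 = 1/9.
  c_1 = 2/(3)^3 = 2/27.
  c_2 = 3/(3)^4 = 1/27.
  c_3 = 4/(3)^5 = 4/243.
The series is valid for |w/d| < 1, i.e. |z − z₀| < |d|.
Radius of convergence: R = |-4 − z₀| = |3| = 3 (distance from z₀ to the singularity z = -4).

c_0 = 1/9, c_1 = 2/27, c_2 = 1/27, c_3 = 4/243; R = 3.


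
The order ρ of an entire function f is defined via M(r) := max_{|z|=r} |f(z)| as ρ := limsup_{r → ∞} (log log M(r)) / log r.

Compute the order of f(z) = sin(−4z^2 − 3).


Write sin(w) = (e^{iw} ± e^{−iw})/(2 or 2i), so |sin(w)| ≤ e^{|w|}. With w = −4z^2 − 3, |w| ≤ 4r^2 + 3 on |z|=r, giving M(r) ≤ e^{4r^2 + 3} and ρ ≤ 2. For the lower bound, choose z on |z|=r with -4z^2 purely imaginary of modulus 4r^2; then |sin(−4z^2 − 3)| grows like e^{4r^2}/2, so ρ ≥ 2. Hence ρ = 2.
Therefore ρ = 2.

Order ρ = 2.


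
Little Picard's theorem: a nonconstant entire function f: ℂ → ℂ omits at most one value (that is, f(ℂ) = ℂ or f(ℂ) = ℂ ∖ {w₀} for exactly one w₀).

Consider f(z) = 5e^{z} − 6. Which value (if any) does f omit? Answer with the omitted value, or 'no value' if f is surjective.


Little Picard bounds the complement of f(ℂ) to at most one point.
e^{z} is never zero on ℂ, so 5·e^{z} takes every value in ℂ ∖ {0}. Adding -6 shifts the range to ℂ ∖ {-6}. Thus f omits exactly the value -6.

Omitted value: -6.


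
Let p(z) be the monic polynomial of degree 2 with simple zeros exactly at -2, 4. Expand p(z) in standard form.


The polynomial is p(z) = ∏_{α ∈ S} (z − α), where S = {-2, 4}.
Expanding the product yields: p(z) = z^2 -2·z -8.
The resulting polynomial has degree 2 and real coefficients as required.

p(z) = z^2 -2·z -8.


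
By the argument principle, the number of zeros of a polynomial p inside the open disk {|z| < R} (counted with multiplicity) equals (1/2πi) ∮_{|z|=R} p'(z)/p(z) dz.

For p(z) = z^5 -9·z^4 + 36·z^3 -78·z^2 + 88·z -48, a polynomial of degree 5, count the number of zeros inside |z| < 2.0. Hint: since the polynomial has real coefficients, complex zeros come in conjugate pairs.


The zeros of p are: 3, (2 + 2i), (2 - 2i), (1 + 1i), (1 - 1i).
Their magnitudes are: 3, 2.828, 2.828, 1.414, 1.414.
Zeros with |z| < R = 2.0: (1 + 1i), (1 - 1i).
Count = 2.
By the argument principle, (1/2πi) ∮_{|z|=R} p'(z)/p(z) dz equals exactly this count.

Number of zeros inside |z| < 2.0: 2.


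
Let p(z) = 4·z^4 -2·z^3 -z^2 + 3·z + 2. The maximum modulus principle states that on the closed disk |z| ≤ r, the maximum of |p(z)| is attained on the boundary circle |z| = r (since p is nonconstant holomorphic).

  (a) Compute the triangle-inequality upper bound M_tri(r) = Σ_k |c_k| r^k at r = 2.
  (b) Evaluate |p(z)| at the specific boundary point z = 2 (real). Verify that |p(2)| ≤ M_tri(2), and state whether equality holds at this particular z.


Coefficients: c_0 = 2, c_1 = 3, c_2 = -1, c_3 = -2, c_4 = 4. Radius r = 2.
Part (a). Triangle bound: M_tri(r) = Σ_k |c_k| r^k
  = |2|·2^0 + |3|·2^1 + |-1|·2^2 + |-2|·2^3 + |4|·2^4
  = 2 + 6 + 4 + 16 + 64 = 92.
This bounds M(r) := max_{|z|=r} |p(z)| from above; equality holds iff all terms c_k z^k can be made to align in phase at a single z on |z|=r.
Part (b). At z = 2 (real, on the circle |z| = r):
  p(2) = (2)·2^0 + (3)·2^1 + (-1)·2^2 + (-2)·2^3 + (4)·2^4 = 52.
  |p(2)| = 52.
Check: |p(2)| = 52 ≤ 92 = M_tri(2). ✓ Equality does not hold at z = 2 (the coefficients have mixed signs, so the terms do not all align in phase there).

M_tri(2) = 92; |p(2)| = 52; equality at z=2: no.
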